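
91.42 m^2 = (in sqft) 984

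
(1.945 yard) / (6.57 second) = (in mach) 0.000795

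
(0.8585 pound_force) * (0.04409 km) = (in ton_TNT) 4.024e-08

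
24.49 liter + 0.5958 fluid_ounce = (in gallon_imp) 5.391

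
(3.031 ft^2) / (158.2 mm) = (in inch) 70.08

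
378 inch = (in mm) 9601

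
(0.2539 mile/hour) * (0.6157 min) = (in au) 2.803e-11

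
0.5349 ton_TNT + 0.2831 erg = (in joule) 2.238e+09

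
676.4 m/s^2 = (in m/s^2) 676.4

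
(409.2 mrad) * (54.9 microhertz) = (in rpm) 0.0002145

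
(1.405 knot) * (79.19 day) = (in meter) 4.945e+06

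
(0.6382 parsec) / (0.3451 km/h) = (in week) 3.397e+11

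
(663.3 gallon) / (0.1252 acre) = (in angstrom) 4.956e+07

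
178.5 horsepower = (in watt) 1.331e+05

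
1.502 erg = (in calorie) 3.59e-08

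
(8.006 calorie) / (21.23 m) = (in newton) 1.578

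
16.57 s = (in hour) 0.004603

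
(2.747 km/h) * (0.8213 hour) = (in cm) 2.256e+05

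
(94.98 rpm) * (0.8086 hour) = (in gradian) 1.843e+06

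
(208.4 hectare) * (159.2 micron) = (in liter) 3.318e+05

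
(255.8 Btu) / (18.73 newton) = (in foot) 4.727e+04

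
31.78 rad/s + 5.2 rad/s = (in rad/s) 36.98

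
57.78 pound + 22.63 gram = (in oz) 925.3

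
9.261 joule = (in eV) 5.78e+19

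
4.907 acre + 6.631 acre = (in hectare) 4.669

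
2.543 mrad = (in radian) 0.002543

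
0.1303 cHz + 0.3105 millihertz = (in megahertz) 1.614e-09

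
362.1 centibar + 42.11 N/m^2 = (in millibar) 3621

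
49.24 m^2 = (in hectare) 0.004924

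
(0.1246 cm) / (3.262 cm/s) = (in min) 0.0006366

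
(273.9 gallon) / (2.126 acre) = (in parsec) 3.905e-21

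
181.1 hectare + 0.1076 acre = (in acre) 447.6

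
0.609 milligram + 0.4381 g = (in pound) 0.0009672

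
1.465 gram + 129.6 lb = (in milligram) 5.879e+07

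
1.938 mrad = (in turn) 0.0003084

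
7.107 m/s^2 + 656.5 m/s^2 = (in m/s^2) 663.6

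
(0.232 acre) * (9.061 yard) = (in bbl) 4.893e+04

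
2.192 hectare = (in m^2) 2.192e+04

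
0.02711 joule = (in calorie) 0.006479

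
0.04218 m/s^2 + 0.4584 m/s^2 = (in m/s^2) 0.5006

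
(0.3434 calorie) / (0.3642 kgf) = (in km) 0.0004023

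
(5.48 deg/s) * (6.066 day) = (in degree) 2.872e+06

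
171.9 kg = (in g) 1.719e+05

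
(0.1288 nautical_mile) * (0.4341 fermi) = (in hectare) 1.035e-17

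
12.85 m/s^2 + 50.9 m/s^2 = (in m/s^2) 63.75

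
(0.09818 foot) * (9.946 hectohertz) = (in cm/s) 2976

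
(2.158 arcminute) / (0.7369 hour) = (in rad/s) 2.366e-07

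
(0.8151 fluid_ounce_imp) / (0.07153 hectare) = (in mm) 3.238e-05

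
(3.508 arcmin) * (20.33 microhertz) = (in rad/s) 2.075e-08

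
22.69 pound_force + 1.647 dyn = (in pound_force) 22.69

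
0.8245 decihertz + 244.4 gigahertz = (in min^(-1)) 1.466e+13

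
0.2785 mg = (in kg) 2.785e-07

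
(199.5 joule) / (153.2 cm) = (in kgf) 13.28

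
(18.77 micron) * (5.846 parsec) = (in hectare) 3.386e+08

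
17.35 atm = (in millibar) 1.758e+04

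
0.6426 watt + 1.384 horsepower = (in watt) 1033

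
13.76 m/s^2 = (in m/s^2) 13.76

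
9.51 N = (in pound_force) 2.138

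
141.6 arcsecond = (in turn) 0.0001093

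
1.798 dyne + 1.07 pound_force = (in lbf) 1.07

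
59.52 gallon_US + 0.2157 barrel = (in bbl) 1.633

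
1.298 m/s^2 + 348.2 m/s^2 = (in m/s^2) 349.5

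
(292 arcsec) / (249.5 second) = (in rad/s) 5.674e-06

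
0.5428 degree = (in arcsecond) 1954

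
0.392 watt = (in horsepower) 0.0005257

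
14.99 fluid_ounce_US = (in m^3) 0.0004433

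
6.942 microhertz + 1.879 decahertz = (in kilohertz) 0.01879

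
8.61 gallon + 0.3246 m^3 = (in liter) 357.2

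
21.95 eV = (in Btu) 3.333e-21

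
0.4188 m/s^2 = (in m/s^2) 0.4188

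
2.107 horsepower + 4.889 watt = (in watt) 1576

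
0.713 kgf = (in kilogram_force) 0.713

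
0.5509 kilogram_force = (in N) 5.402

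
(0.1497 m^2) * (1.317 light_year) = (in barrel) 1.173e+16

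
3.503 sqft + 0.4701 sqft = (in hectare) 3.691e-05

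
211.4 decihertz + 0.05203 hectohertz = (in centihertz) 2634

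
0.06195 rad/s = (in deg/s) 3.549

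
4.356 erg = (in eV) 2.719e+12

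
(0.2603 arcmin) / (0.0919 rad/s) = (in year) 2.613e-11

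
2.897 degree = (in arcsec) 1.043e+04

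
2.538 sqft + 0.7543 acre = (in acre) 0.7544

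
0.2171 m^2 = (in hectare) 2.171e-05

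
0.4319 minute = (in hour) 0.007198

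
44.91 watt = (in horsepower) 0.06023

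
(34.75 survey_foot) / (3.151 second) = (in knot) 6.534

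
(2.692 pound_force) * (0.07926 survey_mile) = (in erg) 1.527e+10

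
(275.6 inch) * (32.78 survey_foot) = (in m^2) 69.94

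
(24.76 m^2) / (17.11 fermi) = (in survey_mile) 8.992e+11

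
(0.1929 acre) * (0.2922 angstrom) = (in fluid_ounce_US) 0.0007713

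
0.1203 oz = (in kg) 0.00341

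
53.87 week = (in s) 3.258e+07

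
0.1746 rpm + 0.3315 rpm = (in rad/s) 0.053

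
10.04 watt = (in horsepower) 0.01346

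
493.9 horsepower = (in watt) 3.683e+05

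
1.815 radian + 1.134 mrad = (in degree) 104.1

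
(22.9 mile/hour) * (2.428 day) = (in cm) 2.148e+08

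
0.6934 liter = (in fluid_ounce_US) 23.45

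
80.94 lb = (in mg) 3.671e+07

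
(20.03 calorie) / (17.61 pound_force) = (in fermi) 1.07e+15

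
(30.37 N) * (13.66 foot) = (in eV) 7.892e+20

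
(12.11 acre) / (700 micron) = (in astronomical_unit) 0.000468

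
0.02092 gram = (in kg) 2.092e-05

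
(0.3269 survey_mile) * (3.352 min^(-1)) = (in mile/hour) 65.75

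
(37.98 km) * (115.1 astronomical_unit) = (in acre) 1.616e+14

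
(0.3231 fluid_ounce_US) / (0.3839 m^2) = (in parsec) 8.066e-22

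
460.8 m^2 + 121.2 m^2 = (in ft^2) 6265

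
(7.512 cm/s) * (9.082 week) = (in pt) 1.17e+09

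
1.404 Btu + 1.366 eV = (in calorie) 354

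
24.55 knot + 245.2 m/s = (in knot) 501.2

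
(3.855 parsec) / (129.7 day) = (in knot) 2.063e+10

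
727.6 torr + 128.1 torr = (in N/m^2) 1.141e+05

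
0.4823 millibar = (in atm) 0.000476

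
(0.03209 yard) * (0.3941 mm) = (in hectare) 1.156e-09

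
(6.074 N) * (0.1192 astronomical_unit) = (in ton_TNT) 25.89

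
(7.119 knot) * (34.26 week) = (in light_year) 8.021e-09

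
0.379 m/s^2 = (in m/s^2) 0.379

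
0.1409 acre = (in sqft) 6138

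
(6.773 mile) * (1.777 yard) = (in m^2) 1.771e+04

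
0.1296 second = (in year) 4.11e-09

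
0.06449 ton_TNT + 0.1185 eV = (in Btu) 2.557e+05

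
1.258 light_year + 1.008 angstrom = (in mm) 1.19e+19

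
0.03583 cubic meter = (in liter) 35.83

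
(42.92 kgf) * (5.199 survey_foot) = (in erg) 6.67e+09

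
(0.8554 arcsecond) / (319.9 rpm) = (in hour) 3.439e-11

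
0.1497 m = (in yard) 0.1637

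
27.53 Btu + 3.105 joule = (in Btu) 27.53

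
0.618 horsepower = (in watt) 460.8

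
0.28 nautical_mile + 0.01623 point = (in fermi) 5.186e+17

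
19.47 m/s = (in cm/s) 1947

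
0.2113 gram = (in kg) 0.0002113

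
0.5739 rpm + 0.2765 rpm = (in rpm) 0.8504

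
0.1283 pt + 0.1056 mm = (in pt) 0.4276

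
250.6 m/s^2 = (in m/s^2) 250.6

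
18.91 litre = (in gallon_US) 4.995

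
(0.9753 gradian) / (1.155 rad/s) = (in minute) 0.0002211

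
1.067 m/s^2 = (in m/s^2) 1.067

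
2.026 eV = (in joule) 3.246e-19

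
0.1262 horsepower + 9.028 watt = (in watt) 103.1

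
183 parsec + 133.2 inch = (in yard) 6.175e+18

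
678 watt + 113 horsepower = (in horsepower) 113.9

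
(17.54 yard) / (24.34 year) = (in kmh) 7.522e-08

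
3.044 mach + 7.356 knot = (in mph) 2327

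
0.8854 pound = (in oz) 14.17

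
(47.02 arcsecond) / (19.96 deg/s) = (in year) 2.075e-11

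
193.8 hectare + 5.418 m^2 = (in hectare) 193.8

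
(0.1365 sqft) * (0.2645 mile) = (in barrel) 33.95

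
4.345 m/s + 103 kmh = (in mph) 73.72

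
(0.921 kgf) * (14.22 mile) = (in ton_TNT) 4.94e-05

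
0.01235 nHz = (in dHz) 1.235e-10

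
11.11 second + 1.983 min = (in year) 4.125e-06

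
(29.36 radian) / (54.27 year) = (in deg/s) 9.829e-07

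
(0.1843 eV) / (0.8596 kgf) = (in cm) 3.503e-19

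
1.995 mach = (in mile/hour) 1520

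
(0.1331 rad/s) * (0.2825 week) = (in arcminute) 7.818e+07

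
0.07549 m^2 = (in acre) 1.865e-05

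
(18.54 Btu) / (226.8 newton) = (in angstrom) 8.625e+11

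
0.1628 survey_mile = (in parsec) 8.491e-15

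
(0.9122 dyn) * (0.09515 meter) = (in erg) 8.68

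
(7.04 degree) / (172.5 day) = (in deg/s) 4.724e-07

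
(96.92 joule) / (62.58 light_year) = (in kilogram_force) 1.669e-17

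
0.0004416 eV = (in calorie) 1.691e-23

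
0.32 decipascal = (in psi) 4.641e-06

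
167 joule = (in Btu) 0.1583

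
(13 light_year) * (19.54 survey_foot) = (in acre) 1.81e+14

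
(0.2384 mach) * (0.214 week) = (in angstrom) 1.051e+17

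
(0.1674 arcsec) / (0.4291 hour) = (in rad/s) 5.254e-10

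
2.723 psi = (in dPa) 1.877e+05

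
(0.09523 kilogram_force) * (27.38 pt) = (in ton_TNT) 2.156e-12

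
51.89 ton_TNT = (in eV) 1.355e+30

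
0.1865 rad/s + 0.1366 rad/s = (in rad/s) 0.3231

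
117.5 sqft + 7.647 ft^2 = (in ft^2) 125.1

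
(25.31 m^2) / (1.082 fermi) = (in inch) 9.209e+17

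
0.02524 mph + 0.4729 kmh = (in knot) 0.2773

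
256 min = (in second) 1.536e+04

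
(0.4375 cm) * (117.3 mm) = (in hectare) 5.132e-08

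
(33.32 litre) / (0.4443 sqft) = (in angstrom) 8.072e+09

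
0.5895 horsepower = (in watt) 439.6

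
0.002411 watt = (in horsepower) 3.233e-06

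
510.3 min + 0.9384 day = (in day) 1.293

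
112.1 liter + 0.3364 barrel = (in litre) 165.6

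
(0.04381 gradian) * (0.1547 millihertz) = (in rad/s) 1.065e-07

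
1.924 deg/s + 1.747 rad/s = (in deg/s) 102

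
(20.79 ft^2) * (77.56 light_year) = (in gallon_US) 3.744e+20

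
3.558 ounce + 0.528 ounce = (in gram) 115.8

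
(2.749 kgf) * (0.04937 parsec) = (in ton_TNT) 9.816e+06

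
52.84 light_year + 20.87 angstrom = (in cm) 4.999e+19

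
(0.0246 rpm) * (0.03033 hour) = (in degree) 16.12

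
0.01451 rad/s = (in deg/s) 0.8314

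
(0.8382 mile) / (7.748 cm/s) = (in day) 0.2015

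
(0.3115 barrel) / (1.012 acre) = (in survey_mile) 7.514e-09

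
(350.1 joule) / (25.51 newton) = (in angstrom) 1.372e+11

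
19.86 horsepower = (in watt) 1.481e+04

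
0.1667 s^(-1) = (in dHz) 1.667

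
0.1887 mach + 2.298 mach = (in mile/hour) 1894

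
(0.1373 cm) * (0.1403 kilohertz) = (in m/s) 0.1926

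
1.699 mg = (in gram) 0.001699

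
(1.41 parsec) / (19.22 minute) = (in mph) 8.44e+13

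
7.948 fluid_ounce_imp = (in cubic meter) 0.0002258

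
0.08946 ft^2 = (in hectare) 8.311e-07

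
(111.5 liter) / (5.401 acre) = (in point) 0.01446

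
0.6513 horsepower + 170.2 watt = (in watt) 655.9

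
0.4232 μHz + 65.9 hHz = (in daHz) 659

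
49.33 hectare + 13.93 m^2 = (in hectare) 49.33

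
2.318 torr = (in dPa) 3090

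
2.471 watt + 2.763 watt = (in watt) 5.234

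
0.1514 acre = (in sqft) 6595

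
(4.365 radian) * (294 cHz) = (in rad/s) 12.83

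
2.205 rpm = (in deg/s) 13.23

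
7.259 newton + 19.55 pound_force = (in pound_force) 21.18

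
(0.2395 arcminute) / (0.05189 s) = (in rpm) 0.01282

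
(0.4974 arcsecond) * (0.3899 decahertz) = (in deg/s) 0.0005387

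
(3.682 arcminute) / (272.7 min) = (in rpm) 6.251e-07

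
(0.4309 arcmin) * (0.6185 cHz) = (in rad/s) 7.753e-07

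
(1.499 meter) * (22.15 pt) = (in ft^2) 0.1261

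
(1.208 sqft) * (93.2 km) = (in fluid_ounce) 3.537e+08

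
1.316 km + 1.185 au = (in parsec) 5.745e-06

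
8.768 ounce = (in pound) 0.548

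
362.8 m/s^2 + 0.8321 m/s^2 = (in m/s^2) 363.6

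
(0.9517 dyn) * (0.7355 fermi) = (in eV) 0.04369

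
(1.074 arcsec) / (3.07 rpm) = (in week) 2.678e-11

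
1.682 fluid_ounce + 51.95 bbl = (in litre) 8259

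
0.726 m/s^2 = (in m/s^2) 0.726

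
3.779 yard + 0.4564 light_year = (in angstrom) 4.318e+25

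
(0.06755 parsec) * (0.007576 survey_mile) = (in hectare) 2.541e+12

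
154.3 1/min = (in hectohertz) 0.02572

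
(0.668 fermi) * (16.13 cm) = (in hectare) 1.077e-20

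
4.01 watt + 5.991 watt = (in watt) 10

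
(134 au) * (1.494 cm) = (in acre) 7.401e+07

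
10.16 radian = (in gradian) 646.8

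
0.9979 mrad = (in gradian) 0.06353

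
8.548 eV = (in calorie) 3.273e-19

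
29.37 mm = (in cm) 2.937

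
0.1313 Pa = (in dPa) 1.313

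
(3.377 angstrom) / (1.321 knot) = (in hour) 1.38e-13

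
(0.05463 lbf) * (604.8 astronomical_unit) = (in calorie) 5.255e+12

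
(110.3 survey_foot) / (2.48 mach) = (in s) 0.03981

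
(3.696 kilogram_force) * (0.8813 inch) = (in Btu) 0.000769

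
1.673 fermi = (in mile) 1.04e-18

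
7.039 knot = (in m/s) 3.621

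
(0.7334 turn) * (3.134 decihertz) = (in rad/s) 1.444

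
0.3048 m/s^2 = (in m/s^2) 0.3048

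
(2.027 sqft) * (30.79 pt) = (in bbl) 0.01287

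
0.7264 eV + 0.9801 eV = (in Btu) 2.591e-22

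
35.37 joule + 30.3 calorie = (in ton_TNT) 3.875e-08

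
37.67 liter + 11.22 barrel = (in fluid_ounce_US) 6.159e+04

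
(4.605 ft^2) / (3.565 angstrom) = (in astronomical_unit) 0.008022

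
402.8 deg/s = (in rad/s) 7.03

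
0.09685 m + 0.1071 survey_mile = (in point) 4.889e+05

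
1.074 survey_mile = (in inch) 6.805e+04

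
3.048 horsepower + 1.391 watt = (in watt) 2274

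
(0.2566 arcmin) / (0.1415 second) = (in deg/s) 0.03022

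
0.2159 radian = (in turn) 0.03436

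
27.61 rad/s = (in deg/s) 1582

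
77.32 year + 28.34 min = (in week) 4032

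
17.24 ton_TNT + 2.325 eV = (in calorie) 1.724e+10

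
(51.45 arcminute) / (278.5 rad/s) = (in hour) 1.493e-08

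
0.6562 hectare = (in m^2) 6562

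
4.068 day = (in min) 5858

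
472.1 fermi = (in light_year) 4.99e-29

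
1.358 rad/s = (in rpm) 12.97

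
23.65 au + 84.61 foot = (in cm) 3.538e+14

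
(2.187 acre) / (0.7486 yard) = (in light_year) 1.367e-12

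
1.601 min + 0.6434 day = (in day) 0.6445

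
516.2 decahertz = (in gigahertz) 5.162e-06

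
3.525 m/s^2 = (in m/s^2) 3.525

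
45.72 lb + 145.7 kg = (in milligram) 1.664e+08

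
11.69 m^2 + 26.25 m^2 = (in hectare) 0.003794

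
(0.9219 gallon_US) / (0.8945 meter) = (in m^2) 0.003901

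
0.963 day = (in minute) 1387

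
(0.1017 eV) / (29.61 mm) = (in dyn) 5.503e-14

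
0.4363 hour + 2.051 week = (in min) 2.07e+04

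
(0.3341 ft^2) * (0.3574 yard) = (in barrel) 0.0638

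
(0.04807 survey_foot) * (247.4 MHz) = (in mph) 8.109e+06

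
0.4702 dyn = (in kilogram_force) 4.795e-07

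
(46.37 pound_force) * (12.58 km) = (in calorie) 6.202e+05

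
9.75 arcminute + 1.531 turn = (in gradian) 612.6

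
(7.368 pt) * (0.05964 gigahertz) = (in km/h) 5.581e+05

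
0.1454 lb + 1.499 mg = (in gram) 65.95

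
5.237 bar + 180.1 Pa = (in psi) 75.98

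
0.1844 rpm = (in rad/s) 0.01931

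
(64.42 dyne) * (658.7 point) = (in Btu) 1.419e-07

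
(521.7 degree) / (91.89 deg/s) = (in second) 5.677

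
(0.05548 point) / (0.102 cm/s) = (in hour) 5.33e-06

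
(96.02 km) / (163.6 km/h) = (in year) 6.7e-05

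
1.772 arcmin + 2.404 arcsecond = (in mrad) 0.5271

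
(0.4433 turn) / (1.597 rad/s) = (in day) 2.019e-05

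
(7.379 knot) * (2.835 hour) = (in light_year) 4.095e-12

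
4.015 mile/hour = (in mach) 0.005271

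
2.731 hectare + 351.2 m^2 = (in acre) 6.835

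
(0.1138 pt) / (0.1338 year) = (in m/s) 9.514e-12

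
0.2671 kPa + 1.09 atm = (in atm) 1.093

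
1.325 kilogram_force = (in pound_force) 2.921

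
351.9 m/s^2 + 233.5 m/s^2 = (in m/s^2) 585.4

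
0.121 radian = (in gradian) 7.703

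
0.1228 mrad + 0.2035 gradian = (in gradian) 0.2113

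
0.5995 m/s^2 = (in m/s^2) 0.5995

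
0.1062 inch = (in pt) 7.646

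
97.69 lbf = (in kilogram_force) 44.31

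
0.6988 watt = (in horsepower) 0.0009371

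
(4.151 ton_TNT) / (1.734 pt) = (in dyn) 2.839e+18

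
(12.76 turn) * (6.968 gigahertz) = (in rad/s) 5.586e+11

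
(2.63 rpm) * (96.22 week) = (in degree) 9.183e+08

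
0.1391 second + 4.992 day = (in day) 4.992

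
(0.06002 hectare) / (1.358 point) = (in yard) 1.37e+06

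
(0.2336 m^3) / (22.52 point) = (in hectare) 0.00294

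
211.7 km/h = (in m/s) 58.81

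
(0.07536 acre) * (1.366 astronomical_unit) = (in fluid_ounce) 2.107e+18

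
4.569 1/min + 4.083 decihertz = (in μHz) 4.845e+05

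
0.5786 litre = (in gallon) 0.1528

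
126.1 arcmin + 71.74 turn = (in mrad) 4.508e+05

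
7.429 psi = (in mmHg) 384.2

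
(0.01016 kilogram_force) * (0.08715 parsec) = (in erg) 2.679e+21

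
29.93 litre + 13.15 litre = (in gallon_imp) 9.476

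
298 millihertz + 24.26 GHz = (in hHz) 2.426e+08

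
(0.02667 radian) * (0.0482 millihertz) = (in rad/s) 1.285e-06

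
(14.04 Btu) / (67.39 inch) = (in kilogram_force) 882.5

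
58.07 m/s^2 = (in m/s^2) 58.07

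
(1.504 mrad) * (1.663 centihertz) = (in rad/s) 2.501e-05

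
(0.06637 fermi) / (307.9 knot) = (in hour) 1.164e-22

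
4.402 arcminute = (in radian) 0.00128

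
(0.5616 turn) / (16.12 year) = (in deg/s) 3.977e-07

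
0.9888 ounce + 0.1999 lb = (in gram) 118.7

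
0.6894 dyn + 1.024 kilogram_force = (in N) 10.04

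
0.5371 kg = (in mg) 5.371e+05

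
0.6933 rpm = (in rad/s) 0.0726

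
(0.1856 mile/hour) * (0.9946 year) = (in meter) 2.602e+06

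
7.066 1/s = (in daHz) 0.7066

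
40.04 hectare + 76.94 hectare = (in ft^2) 1.259e+07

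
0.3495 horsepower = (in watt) 260.6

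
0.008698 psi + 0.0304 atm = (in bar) 0.0314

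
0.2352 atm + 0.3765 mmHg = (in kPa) 23.88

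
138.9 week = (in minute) 1.4e+06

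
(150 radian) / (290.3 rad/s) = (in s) 0.5167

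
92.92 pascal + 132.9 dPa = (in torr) 0.7966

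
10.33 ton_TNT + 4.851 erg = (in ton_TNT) 10.33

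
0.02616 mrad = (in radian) 2.616e-05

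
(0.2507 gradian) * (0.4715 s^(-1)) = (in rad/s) 0.001857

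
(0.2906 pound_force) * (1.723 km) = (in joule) 2227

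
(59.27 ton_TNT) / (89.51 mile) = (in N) 1.721e+06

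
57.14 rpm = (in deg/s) 342.8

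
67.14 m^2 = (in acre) 0.01659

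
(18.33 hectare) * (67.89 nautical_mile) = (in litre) 2.305e+13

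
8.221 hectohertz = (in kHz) 0.8221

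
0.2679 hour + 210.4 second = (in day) 0.0136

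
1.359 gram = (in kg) 0.001359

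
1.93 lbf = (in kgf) 0.8754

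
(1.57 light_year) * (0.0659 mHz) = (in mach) 2.875e+09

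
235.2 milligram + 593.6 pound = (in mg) 2.693e+08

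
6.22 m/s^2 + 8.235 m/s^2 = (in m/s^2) 14.45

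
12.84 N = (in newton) 12.84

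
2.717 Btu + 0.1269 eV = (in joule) 2867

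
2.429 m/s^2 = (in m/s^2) 2.429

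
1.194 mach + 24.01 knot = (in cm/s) 4.189e+04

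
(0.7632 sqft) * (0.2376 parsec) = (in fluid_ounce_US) 1.758e+19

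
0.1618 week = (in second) 9.786e+04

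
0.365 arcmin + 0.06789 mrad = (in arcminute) 0.5984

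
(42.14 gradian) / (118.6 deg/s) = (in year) 1.014e-08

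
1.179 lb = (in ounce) 18.86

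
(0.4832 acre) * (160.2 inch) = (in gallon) 2.102e+06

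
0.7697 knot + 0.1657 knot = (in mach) 0.001413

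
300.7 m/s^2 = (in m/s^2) 300.7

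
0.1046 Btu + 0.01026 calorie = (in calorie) 26.39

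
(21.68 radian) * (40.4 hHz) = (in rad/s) 8.759e+04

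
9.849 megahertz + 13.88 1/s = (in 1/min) 5.909e+08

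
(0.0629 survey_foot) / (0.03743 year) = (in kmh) 5.847e-08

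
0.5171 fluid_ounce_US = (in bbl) 9.619e-05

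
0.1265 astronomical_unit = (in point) 5.364e+13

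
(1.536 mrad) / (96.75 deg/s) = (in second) 0.0009096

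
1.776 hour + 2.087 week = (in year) 0.04023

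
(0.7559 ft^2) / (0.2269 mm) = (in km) 0.3095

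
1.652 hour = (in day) 0.06883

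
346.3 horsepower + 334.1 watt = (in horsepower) 346.7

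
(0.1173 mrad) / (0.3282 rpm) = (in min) 5.688e-05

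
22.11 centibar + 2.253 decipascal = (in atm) 0.2182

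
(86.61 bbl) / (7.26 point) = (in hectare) 0.5376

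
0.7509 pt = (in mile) 1.646e-07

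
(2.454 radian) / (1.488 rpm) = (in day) 0.0001823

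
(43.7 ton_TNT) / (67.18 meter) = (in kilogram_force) 2.775e+08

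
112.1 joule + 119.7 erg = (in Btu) 0.1063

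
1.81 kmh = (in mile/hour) 1.125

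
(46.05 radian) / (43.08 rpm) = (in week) 1.688e-05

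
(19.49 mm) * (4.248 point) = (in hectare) 2.921e-09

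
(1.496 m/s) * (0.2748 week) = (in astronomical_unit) 1.662e-06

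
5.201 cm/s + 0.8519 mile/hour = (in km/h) 1.558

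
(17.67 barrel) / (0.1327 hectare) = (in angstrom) 2.117e+07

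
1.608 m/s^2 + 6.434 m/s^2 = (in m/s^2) 8.042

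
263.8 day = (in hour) 6331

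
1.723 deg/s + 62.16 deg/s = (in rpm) 10.65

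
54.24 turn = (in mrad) 3.408e+05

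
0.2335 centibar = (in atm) 0.002304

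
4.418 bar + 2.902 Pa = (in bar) 4.418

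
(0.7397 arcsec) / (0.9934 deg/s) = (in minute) 3.447e-06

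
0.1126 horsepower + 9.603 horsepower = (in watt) 7245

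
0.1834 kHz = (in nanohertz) 1.834e+11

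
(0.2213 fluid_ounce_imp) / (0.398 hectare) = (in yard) 1.728e-09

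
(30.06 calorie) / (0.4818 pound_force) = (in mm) 5.869e+04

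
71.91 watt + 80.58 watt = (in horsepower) 0.2045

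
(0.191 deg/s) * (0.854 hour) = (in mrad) 1.025e+04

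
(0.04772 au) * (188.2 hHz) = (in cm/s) 1.344e+16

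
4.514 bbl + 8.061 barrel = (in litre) 1999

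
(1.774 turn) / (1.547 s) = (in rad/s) 7.205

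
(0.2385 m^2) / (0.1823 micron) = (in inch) 5.151e+07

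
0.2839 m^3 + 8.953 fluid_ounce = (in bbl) 1.787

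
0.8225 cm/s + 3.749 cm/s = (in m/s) 0.04572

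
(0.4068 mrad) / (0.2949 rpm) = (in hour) 3.659e-06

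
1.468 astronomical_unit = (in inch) 8.646e+12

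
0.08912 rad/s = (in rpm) 0.851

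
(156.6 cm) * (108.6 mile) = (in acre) 67.63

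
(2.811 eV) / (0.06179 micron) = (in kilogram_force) 7.432e-13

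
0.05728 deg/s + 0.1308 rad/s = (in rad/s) 0.1318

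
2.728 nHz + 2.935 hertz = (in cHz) 293.5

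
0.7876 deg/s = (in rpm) 0.1313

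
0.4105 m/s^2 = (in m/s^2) 0.4105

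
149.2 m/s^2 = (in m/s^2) 149.2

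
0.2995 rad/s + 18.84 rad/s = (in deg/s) 1097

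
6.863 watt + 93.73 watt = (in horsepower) 0.1349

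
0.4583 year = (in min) 2.409e+05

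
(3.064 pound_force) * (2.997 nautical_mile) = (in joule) 7.565e+04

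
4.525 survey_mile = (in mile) 4.525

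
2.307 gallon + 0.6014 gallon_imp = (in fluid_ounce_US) 387.7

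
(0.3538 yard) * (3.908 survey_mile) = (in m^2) 2035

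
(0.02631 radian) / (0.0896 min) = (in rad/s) 0.004894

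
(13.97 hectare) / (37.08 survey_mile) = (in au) 1.565e-11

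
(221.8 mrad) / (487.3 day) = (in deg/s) 3.018e-07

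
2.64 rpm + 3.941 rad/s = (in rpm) 40.27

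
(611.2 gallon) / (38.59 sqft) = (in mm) 645.3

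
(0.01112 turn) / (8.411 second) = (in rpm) 0.07932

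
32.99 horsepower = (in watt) 2.46e+04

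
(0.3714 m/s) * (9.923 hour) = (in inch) 5.223e+05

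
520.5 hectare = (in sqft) 5.603e+07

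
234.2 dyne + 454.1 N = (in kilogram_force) 46.31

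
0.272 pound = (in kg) 0.1234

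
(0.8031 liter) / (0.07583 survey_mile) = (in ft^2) 7.084e-05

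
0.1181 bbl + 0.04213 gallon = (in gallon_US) 5.002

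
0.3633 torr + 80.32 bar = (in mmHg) 6.025e+04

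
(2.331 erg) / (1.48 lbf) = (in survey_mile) 2.2e-11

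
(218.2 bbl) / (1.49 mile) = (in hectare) 1.447e-06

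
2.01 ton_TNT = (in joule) 8.41e+09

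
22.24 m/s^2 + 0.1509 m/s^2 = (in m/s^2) 22.39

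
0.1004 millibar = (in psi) 0.001456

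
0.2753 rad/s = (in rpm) 2.629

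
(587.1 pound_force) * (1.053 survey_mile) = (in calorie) 1.058e+06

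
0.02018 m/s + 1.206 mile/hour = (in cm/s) 55.93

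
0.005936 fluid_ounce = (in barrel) 1.104e-06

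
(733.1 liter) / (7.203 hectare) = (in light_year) 1.076e-21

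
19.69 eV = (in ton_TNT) 7.54e-28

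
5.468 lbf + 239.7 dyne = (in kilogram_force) 2.48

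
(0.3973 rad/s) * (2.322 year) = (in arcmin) 1e+11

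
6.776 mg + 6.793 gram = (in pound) 0.01499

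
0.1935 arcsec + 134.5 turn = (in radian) 845.1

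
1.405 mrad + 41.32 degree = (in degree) 41.4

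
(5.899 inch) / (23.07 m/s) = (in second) 0.006495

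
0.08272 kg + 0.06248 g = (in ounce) 2.92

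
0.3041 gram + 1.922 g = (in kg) 0.002226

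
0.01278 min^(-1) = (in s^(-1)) 0.000213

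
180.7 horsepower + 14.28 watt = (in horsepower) 180.7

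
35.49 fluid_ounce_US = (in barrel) 0.006602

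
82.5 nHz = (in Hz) 8.25e-08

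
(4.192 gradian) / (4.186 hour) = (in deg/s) 0.0002504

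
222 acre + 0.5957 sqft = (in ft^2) 9.67e+06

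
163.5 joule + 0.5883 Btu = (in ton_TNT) 1.874e-07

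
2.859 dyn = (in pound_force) 6.427e-06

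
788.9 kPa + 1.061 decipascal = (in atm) 7.786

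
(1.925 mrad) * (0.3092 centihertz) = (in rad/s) 5.952e-06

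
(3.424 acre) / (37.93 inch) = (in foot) 4.719e+04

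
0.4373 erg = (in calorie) 1.045e-08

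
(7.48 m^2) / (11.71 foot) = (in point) 5941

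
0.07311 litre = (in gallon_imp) 0.01608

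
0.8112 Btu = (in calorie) 204.6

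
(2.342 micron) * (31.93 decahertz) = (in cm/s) 0.07478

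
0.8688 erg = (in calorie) 2.076e-08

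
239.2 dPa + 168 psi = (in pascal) 1.158e+06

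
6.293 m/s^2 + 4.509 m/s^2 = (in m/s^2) 10.8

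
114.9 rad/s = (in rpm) 1097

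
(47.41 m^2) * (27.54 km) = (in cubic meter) 1.306e+06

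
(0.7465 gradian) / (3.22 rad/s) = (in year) 1.155e-10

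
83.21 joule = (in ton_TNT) 1.989e-08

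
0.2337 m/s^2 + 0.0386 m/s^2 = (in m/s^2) 0.2723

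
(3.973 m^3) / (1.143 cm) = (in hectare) 0.03476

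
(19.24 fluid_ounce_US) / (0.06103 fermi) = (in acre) 2.304e+09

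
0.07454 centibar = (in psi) 0.01081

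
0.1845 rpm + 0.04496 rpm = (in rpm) 0.2295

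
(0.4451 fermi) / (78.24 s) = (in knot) 1.106e-17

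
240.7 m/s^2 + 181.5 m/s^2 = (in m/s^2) 422.2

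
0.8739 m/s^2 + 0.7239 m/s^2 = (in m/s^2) 1.598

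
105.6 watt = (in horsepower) 0.1416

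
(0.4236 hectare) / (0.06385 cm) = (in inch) 2.612e+08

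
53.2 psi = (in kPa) 366.8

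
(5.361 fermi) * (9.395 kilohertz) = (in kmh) 1.813e-10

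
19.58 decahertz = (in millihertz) 1.958e+05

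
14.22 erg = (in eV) 8.875e+12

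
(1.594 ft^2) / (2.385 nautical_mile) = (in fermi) 3.353e+10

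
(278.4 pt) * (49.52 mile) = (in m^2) 7827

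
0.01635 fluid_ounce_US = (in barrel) 3.041e-06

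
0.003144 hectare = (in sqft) 338.4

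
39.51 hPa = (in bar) 0.03951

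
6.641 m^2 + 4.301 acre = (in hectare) 1.741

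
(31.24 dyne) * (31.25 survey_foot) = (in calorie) 0.0007112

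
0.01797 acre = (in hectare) 0.007272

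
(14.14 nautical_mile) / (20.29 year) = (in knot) 7.955e-05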